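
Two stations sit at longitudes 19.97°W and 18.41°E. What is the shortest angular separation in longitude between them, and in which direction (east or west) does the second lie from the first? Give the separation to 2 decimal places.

Raw difference: 18.41 − -19.97 = 38.38°.
Normalise into (−180°, 180°]: 38.38° stays 38.38°.
Positive ⇒ the second point lies to the east; separation 38.38°.

38.38° east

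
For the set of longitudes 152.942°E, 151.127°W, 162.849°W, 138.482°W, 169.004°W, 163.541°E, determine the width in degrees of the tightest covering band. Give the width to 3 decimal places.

Sort the longitudes: -169.004°, -162.849°, -151.127°, -138.482°, +152.942°, +163.541°.
Eastward gaps between consecutive values (wrapping around): 6.155°, 11.722°, 12.645°, 291.424°, 10.599°, 27.455°.
Largest gap = 291.424° ⇒ minimal covering band is its complement: 360° − 291.424° = 68.576°.
Band runs from +152.942° eastward to -138.482°, crossing the antimeridian.

68.576°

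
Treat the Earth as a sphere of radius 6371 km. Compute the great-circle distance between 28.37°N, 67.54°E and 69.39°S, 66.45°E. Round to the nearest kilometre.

10871 km

Δλ = 66.45 − 67.54 = -1.09°.
Δφ = -69.39 − 28.37 = -97.76°.
a = sin²(Δφ/2) + cos φ₁ · cos φ₂ · sin²(Δλ/2) = 0.567540.
c = 2·atan2(√a, √(1−a)) = 1.70629 rad → d = 6371·c ≈ 10870.78 km.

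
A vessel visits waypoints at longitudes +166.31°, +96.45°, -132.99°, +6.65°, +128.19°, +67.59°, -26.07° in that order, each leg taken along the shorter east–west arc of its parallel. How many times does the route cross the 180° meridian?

Leg 1: +166.31° → +96.45°, shortest Δλ = -69.86° (west) — does not cross 180°.
Leg 2: +96.45° → -132.99°, shortest Δλ = 130.56° (east) — crosses 180°.
Leg 3: -132.99° → +6.65°, shortest Δλ = 139.64° (east) — does not cross 180°.
Leg 4: +6.65° → +128.19°, shortest Δλ = 121.54° (east) — does not cross 180°.
Leg 5: +128.19° → +67.59°, shortest Δλ = -60.6° (west) — does not cross 180°.
Leg 6: +67.59° → -26.07°, shortest Δλ = -93.66° (west) — does not cross 180°.
Total crossings: 1.

1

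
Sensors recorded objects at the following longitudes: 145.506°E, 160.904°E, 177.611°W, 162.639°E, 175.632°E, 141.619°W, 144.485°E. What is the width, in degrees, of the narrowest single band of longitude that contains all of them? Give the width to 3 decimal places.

73.896°

Sort the longitudes: -177.611°, -141.619°, +144.485°, +145.506°, +160.904°, +162.639°, +175.632°.
Eastward gaps between consecutive values (wrapping around): 35.992°, 286.104°, 1.021°, 15.398°, 1.735°, 12.993°, 6.757°.
Largest gap = 286.104° ⇒ minimal covering band is its complement: 360° − 286.104° = 73.896°.
Band runs from +144.485° eastward to -141.619°, crossing the antimeridian.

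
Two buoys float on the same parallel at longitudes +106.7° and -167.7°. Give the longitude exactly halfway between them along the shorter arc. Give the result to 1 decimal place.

Signed shortest Δλ from +106.7° to -167.7° is +85.6°.
Midpoint longitude = +106.7° + (+85.6°)/2 = +106.7° + 42.8° = +149.5°.
(The naïve average (+106.7 + -167.7)/2 = -30.5° is on the wrong side of the globe.)

+149.5°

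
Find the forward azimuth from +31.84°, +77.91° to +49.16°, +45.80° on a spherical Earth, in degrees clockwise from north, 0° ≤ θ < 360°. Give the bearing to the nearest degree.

315°

Δλ = 45.80 − 77.91 = -32.11°.
θ = atan2( sin Δλ · cos φ₂ , cos φ₁ · sin φ₂ − sin φ₁ · cos φ₂ · cos Δλ )
  = atan2(-0.34760, 0.35048) = -44.764° → normalised to [0°, 360°): 315.236°.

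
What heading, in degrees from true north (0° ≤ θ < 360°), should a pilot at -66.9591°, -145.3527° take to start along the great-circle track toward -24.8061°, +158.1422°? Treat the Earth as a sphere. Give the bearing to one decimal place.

291.4°

Δλ = 158.1422 − -145.3527 = 303.4949°; wrapped into (−180°, 180°]: -56.5051°.
θ = atan2( sin Δλ · cos φ₂ , cos φ₁ · sin φ₂ − sin φ₁ · cos φ₂ · cos Δλ )
  = atan2(-0.75699, 0.29678) = -68.593° → normalised to [0°, 360°): 291.407°.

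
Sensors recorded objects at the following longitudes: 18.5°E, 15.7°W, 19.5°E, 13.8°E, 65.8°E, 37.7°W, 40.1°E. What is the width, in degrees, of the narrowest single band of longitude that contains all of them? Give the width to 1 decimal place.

103.5°

Sort the longitudes: -37.7°, -15.7°, +13.8°, +18.5°, +19.5°, +40.1°, +65.8°.
Eastward gaps between consecutive values (wrapping around): 22.0°, 29.5°, 4.7°, 1.0°, 20.6°, 25.7°, 256.5°.
Largest gap = 256.5° ⇒ minimal covering band is its complement: 360° − 256.5° = 103.5°.
Band runs from -37.7° eastward to +65.8°.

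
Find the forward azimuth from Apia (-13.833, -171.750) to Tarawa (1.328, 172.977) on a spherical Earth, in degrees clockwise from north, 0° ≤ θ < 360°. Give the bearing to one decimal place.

313.9°

Δλ = 172.977 − -171.750 = 344.727°; wrapped into (−180°, 180°]: -15.273°.
θ = atan2( sin Δλ · cos φ₂ , cos φ₁ · sin φ₂ − sin φ₁ · cos φ₂ · cos Δλ )
  = atan2(-0.26335, 0.25309) = -46.138° → normalised to [0°, 360°): 313.862°.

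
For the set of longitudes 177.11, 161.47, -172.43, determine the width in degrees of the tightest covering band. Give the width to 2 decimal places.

26.10°

Sort the longitudes: -172.43°, +161.47°, +177.11°.
Eastward gaps between consecutive values (wrapping around): 333.90°, 15.64°, 10.46°.
Largest gap = 333.90° ⇒ minimal covering band is its complement: 360° − 333.90° = 26.10°.
Band runs from +161.47° eastward to -172.43°, crossing the antimeridian.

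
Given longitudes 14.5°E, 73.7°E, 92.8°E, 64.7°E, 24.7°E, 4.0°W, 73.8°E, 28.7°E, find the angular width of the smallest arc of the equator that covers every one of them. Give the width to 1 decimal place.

96.8°

Sort the longitudes: -4.0°, +14.5°, +24.7°, +28.7°, +64.7°, +73.7°, +73.8°, +92.8°.
Eastward gaps between consecutive values (wrapping around): 18.5°, 10.2°, 4.0°, 36.0°, 9.0°, 0.1°, 19.0°, 263.2°.
Largest gap = 263.2° ⇒ minimal covering band is its complement: 360° − 263.2° = 96.8°.
Band runs from -4.0° eastward to +92.8°.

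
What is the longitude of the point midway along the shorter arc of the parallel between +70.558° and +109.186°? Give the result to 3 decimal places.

+89.872°

Signed shortest Δλ from +70.558° to +109.186° is +38.628°.
Midpoint longitude = +70.558° + (+38.628°)/2 = +70.558° + 19.314° = +89.872°.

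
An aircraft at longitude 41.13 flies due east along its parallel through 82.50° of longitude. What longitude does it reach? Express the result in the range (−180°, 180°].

Start at +41.13°; shift +82.50° → +123.63°.
+123.63° already lies in (−180°, 180°].

+123.63°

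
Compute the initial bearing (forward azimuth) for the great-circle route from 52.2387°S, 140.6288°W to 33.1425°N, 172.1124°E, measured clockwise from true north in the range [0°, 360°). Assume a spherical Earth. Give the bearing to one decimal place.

Δλ = 172.1124 − -140.6288 = 312.7412°; wrapped into (−180°, 180°]: -47.2588°.
θ = atan2( sin Δλ · cos φ₂ , cos φ₁ · sin φ₂ − sin φ₁ · cos φ₂ · cos Δλ )
  = atan2(-0.61495, 0.78406) = -38.107° → normalised to [0°, 360°): 321.893°.

321.9°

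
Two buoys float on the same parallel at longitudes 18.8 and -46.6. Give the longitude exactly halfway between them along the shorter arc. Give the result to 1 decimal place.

Signed shortest Δλ from +18.8° to -46.6° is -65.4°.
Midpoint longitude = +18.8° + (-65.4°)/2 = +18.8° − 32.7° = -13.9°.

-13.9°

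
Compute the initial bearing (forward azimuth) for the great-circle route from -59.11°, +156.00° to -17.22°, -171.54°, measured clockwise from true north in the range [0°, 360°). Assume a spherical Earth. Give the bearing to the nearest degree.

44°

Δλ = -171.54 − 156.00 = -327.54°; wrapped into (−180°, 180°]: 32.46°.
θ = atan2( sin Δλ · cos φ₂ , cos φ₁ · sin φ₂ − sin φ₁ · cos φ₂ · cos Δλ )
  = atan2(0.51265, 0.53964) = 43.531° → normalised to [0°, 360°): 43.531°.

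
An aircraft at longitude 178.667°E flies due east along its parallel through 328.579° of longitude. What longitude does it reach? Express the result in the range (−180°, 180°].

147.246°E

Start at +178.667°; shift +328.579° → +507.246°.
+507.246° lies outside (−180°, 180°]; subtract 360° → +147.246°.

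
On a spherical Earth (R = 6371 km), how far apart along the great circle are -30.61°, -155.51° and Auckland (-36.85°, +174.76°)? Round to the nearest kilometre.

Δλ = 174.76 − -155.51 = 330.27°; wrapped into (−180°, 180°]: -29.73°.
Δφ = -36.85 − -30.61 = -6.24°.
a = sin²(Δφ/2) + cos φ₁ · cos φ₂ · sin²(Δλ/2) = 0.048289.
c = 2·atan2(√a, √(1−a)) = 0.44311 rad → d = 6371·c ≈ 2823.05 km.

2823 km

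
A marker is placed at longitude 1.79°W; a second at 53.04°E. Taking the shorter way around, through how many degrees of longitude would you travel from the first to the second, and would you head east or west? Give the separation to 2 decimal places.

Raw difference: 53.04 − -1.79 = 54.83°.
Normalise into (−180°, 180°]: 54.83° stays 54.83°.
Positive ⇒ the second point lies to the east; separation 54.83°.

54.83° east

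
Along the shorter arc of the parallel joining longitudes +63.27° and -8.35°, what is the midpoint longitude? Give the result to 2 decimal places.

+27.46°

Signed shortest Δλ from +63.27° to -8.35° is -71.62°.
Midpoint longitude = +63.27° + (-71.62°)/2 = +63.27° − 35.81° = +27.46°.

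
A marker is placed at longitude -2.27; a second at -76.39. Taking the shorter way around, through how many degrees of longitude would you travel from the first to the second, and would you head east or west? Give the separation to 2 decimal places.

Raw difference: -76.39 − -2.27 = -74.12°.
Normalise into (−180°, 180°]: -74.12° stays -74.12°.
Negative ⇒ the second point lies to the west; separation 74.12°.

74.12° west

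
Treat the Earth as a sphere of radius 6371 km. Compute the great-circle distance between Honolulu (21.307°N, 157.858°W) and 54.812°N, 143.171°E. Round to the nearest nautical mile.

3302 nmi

Δλ = 143.171 − -157.858 = 301.029°; wrapped into (−180°, 180°]: -58.971°.
Δφ = 54.812 − 21.307 = 33.505°.
a = sin²(Δφ/2) + cos φ₁ · cos φ₂ · sin²(Δλ/2) = 0.213146.
c = 2·atan2(√a, √(1−a)) = 0.95977 rad → d = 6371·c ≈ 6114.70 km ≈ 3301.67 nmi.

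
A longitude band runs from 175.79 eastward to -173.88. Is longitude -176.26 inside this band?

Band width going east from +175.79° to -173.88°: ((-173.88 − 175.79) mod 360) = 10.33°.
Offset of -176.26° east of the west edge: ((-176.26 − 175.79) mod 360) = 7.95°.
7.95° ≤ 10.33° ⇒ inside.

Yes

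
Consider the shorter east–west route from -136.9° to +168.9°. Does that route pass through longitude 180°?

Naïve |168.9 − -136.9| = 305.8° > 180°, so the shorter arc goes the other way round — across 180°.
Signed shortest Δλ = ((168.9 − -136.9 + 180) mod 360) − 180 = -54.2°.
Going west by 54.2° from -136.9° passes through 180° before reaching +168.9°.

Yes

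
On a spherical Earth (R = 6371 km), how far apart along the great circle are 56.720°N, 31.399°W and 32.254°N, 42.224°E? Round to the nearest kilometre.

6089 km

Δλ = 42.224 − -31.399 = 73.623°.
Δφ = 32.254 − 56.720 = -24.466°.
a = sin²(Δφ/2) + cos φ₁ · cos φ₂ · sin²(Δλ/2) = 0.211503.
c = 2·atan2(√a, √(1−a)) = 0.95575 rad → d = 6371·c ≈ 6089.10 km.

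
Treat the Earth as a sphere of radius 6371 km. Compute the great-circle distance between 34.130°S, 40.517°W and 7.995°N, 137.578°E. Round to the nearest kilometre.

Δλ = 137.578 − -40.517 = 178.095°.
Δφ = 7.995 − -34.130 = 42.125°.
a = sin²(Δφ/2) + cos φ₁ · cos φ₂ · sin²(Δλ/2) = 0.948653.
c = 2·atan2(√a, √(1−a)) = 2.68442 rad → d = 6371·c ≈ 17102.46 km.

17102 km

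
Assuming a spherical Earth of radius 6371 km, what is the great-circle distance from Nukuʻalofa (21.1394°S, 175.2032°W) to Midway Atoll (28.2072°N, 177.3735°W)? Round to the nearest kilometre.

Δλ = -177.3735 − -175.2032 = -2.1703°.
Δφ = 28.2072 − -21.1394 = 49.3466°.
a = sin²(Δφ/2) + cos φ₁ · cos φ₂ · sin²(Δλ/2) = 0.174554.
c = 2·atan2(√a, √(1−a)) = 0.86204 rad → d = 6371·c ≈ 5492.04 km.

5492 km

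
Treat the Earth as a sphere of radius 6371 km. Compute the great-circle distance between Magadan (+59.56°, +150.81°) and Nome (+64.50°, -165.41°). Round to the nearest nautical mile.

Δλ = -165.41 − 150.81 = -316.22°; wrapped into (−180°, 180°]: 43.78°.
Δφ = 64.50 − 59.56 = 4.94°.
a = sin²(Δφ/2) + cos φ₁ · cos φ₂ · sin²(Δλ/2) = 0.032175.
c = 2·atan2(√a, √(1−a)) = 0.36070 rad → d = 6371·c ≈ 2298.01 km ≈ 1240.83 nmi.

1241 nmi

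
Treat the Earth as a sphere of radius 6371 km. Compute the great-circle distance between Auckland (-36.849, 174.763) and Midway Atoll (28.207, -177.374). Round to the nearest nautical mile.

Δλ = -177.374 − 174.763 = -352.137°; wrapped into (−180°, 180°]: 7.863°.
Δφ = 28.207 − -36.849 = 65.056°.
a = sin²(Δφ/2) + cos φ₁ · cos φ₂ · sin²(Δλ/2) = 0.292449.
c = 2·atan2(√a, √(1−a)) = 1.14274 rad → d = 6371·c ≈ 7280.41 km ≈ 3931.10 nmi.

3931 nmi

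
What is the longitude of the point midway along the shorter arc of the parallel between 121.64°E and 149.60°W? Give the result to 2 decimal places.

Signed shortest Δλ from +121.64° to -149.60° is +88.76°.
Midpoint longitude = +121.64° + (+88.76°)/2 = +121.64° + 44.38° = +166.02°.
(The naïve average (+121.64 + -149.60)/2 = -13.98° is on the wrong side of the globe.)

166.02°E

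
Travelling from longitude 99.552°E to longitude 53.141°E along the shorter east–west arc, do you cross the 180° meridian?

Signed shortest Δλ = ((53.141 − 99.552 + 180) mod 360) − 180 = -46.411°.
Going west by 46.411° from +99.552° reaches +53.141° without touching 180°.

No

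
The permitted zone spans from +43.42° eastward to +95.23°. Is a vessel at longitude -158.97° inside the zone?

No

Band width going east from +43.42° to +95.23°: ((95.23 − 43.42) mod 360) = 51.81°.
Offset of -158.97° east of the west edge: ((-158.97 − 43.42) mod 360) = 157.61°.
157.61° > 51.81° ⇒ outside.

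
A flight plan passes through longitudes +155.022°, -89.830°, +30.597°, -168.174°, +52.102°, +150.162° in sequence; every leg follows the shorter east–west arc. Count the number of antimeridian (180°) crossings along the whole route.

3

Leg 1: +155.022° → -89.830°, shortest Δλ = 115.148° (east) — crosses 180°.
Leg 2: -89.830° → +30.597°, shortest Δλ = 120.427° (east) — does not cross 180°.
Leg 3: +30.597° → -168.174°, shortest Δλ = 161.229° (east) — crosses 180°.
Leg 4: -168.174° → +52.102°, shortest Δλ = -139.724° (west) — crosses 180°.
Leg 5: +52.102° → +150.162°, shortest Δλ = 98.06° (east) — does not cross 180°.
Total crossings: 3.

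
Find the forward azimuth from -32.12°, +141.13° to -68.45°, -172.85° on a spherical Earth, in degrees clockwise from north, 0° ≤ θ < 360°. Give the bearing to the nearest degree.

158°

Δλ = -172.85 − 141.13 = -313.98°; wrapped into (−180°, 180°]: 46.02°.
θ = atan2( sin Δλ · cos φ₂ , cos φ₁ · sin φ₂ − sin φ₁ · cos φ₂ · cos Δλ )
  = atan2(0.26431, -0.65212) = 157.937° → normalised to [0°, 360°): 157.937°.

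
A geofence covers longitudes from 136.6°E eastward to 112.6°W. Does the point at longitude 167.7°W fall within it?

Band width going east from +136.6° to -112.6°: ((-112.6 − 136.6) mod 360) = 110.8°.
Offset of -167.7° east of the west edge: ((-167.7 − 136.6) mod 360) = 55.7°.
55.7° ≤ 110.8° ⇒ inside.

Yes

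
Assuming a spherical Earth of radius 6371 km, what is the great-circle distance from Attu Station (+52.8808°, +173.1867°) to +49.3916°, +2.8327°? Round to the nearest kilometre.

8607 km

Δλ = 2.8327 − 173.1867 = -170.3540°.
Δφ = 49.3916 − 52.8808 = -3.4892°.
a = sin²(Δφ/2) + cos φ₁ · cos φ₂ · sin²(Δλ/2) = 0.390943.
c = 2·atan2(√a, √(1−a)) = 1.35092 rad → d = 6371·c ≈ 8606.68 km.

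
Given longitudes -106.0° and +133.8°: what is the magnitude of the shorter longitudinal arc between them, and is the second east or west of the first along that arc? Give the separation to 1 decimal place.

Raw difference: 133.8 − -106.0 = 239.8°.
Normalise into (−180°, 180°]: 239.8° − 360° = -120.2°.
Negative ⇒ the second point lies to the west; separation 120.2°.

120.2° west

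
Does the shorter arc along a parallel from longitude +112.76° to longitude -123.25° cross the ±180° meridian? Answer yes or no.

Yes

Naïve |-123.25 − 112.76| = 236.01° > 180°, so the shorter arc goes the other way round — across 180°.
Signed shortest Δλ = ((-123.25 − 112.76 + 180) mod 360) − 180 = 123.99°.
Going east by 123.99° from +112.76° passes through 180° before reaching -123.25°.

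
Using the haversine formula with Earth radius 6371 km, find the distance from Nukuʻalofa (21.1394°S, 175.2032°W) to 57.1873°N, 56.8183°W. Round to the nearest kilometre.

13667 km

Δλ = -56.8183 − -175.2032 = 118.3849°.
Δφ = 57.1873 − -21.1394 = 78.3267°.
a = sin²(Δφ/2) + cos φ₁ · cos φ₂ · sin²(Δλ/2) = 0.771687.
c = 2·atan2(√a, √(1−a)) = 2.14525 rad → d = 6371·c ≈ 13667.37 km.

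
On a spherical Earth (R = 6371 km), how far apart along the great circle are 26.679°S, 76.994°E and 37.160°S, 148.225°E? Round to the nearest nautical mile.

Δλ = 148.225 − 76.994 = 71.231°.
Δφ = -37.160 − -26.679 = -10.481°.
a = sin²(Δφ/2) + cos φ₁ · cos φ₂ · sin²(Δλ/2) = 0.249834.
c = 2·atan2(√a, √(1−a)) = 1.04681 rad → d = 6371·c ≈ 6669.25 km ≈ 3601.11 nmi.

3601 nmi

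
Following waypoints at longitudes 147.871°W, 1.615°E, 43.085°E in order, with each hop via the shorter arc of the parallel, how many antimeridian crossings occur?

Leg 1: -147.871° → +1.615°, shortest Δλ = 149.486° (east) — does not cross 180°.
Leg 2: +1.615° → +43.085°, shortest Δλ = 41.47° (east) — does not cross 180°.
Total crossings: 0.

0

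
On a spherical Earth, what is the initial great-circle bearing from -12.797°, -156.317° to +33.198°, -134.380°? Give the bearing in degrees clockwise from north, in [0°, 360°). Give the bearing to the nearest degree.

Δλ = -134.380 − -156.317 = 21.937°.
θ = atan2( sin Δλ · cos φ₂ , cos φ₁ · sin φ₂ − sin φ₁ · cos φ₂ · cos Δλ )
  = atan2(0.31261, 0.70586) = 23.888° → normalised to [0°, 360°): 23.888°.

24°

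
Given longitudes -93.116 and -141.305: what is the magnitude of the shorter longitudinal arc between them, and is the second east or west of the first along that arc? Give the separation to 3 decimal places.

48.189° west

Raw difference: -141.305 − -93.116 = -48.189°.
Normalise into (−180°, 180°]: -48.189° stays -48.189°.
Negative ⇒ the second point lies to the west; separation 48.189°.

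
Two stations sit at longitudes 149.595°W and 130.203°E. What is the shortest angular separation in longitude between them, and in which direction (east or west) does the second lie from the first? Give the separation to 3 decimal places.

80.202° west

Raw difference: 130.203 − -149.595 = 279.798°.
Normalise into (−180°, 180°]: 279.798° − 360° = -80.202°.
Negative ⇒ the second point lies to the west; separation 80.202°.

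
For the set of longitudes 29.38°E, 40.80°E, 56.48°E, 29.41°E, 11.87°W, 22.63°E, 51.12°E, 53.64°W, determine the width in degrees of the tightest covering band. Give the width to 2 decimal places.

Sort the longitudes: -53.64°, -11.87°, +22.63°, +29.38°, +29.41°, +40.80°, +51.12°, +56.48°.
Eastward gaps between consecutive values (wrapping around): 41.77°, 34.50°, 6.75°, 0.03°, 11.39°, 10.32°, 5.36°, 249.88°.
Largest gap = 249.88° ⇒ minimal covering band is its complement: 360° − 249.88° = 110.12°.
Band runs from -53.64° eastward to +56.48°.

110.12°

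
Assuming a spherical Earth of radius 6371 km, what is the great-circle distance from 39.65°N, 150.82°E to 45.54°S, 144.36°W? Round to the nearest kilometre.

11460 km

Δλ = -144.36 − 150.82 = -295.18°; wrapped into (−180°, 180°]: 64.82°.
Δφ = -45.54 − 39.65 = -85.19°.
a = sin²(Δφ/2) + cos φ₁ · cos φ₂ · sin²(Δλ/2) = 0.612994.
c = 2·atan2(√a, √(1−a)) = 1.79875 rad → d = 6371·c ≈ 11459.86 km.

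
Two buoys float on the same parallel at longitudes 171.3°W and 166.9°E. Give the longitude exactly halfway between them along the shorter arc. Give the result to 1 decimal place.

177.8°E

Signed shortest Δλ from -171.3° to +166.9° is -21.8°.
Midpoint longitude = -171.3° + (-21.8°)/2 = -171.3° − 10.9° = -182.2°.
Normalise into (−180°, 180°]: +177.8°.
(The naïve average (-171.3 + +166.9)/2 = -2.2° is on the wrong side of the globe.)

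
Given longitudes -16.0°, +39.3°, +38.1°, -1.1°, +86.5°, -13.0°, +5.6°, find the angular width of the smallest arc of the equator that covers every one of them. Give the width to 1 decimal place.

Sort the longitudes: -16.0°, -13.0°, -1.1°, +5.6°, +38.1°, +39.3°, +86.5°.
Eastward gaps between consecutive values (wrapping around): 3.0°, 11.9°, 6.7°, 32.5°, 1.2°, 47.2°, 257.5°.
Largest gap = 257.5° ⇒ minimal covering band is its complement: 360° − 257.5° = 102.5°.
Band runs from -16.0° eastward to +86.5°.

102.5°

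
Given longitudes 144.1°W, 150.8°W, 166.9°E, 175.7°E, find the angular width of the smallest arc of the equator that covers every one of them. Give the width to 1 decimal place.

49.0°

Sort the longitudes: -150.8°, -144.1°, +166.9°, +175.7°.
Eastward gaps between consecutive values (wrapping around): 6.7°, 311.0°, 8.8°, 33.5°.
Largest gap = 311.0° ⇒ minimal covering band is its complement: 360° − 311.0° = 49.0°.
Band runs from +166.9° eastward to -144.1°, crossing the antimeridian.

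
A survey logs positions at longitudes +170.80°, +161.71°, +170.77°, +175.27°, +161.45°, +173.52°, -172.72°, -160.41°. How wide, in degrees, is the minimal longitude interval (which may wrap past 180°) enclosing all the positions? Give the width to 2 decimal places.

38.14°

Sort the longitudes: -172.72°, -160.41°, +161.45°, +161.71°, +170.77°, +170.80°, +173.52°, +175.27°.
Eastward gaps between consecutive values (wrapping around): 12.31°, 321.86°, 0.26°, 9.06°, 0.03°, 2.72°, 1.75°, 12.01°.
Largest gap = 321.86° ⇒ minimal covering band is its complement: 360° − 321.86° = 38.14°.
Band runs from +161.45° eastward to -160.41°, crossing the antimeridian.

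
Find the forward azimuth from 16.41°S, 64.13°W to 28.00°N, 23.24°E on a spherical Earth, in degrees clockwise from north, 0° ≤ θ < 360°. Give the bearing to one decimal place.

Δλ = 23.24 − -64.13 = 87.37°.
θ = atan2( sin Δλ · cos φ₂ , cos φ₁ · sin φ₂ − sin φ₁ · cos φ₂ · cos Δλ )
  = atan2(0.88202, 0.46179) = 62.365° → normalised to [0°, 360°): 62.365°.

62.4°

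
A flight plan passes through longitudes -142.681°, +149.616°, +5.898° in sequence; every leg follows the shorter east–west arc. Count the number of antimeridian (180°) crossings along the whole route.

1

Leg 1: -142.681° → +149.616°, shortest Δλ = -67.703° (west) — crosses 180°.
Leg 2: +149.616° → +5.898°, shortest Δλ = -143.718° (west) — does not cross 180°.
Total crossings: 1.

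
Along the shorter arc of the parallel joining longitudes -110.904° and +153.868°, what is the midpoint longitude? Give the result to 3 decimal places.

-158.518°

Signed shortest Δλ from -110.904° to +153.868° is -95.228°.
Midpoint longitude = -110.904° + (-95.228°)/2 = -110.904° − 47.614° = -158.518°.
(The naïve average (-110.904 + +153.868)/2 = 21.482° is on the wrong side of the globe.)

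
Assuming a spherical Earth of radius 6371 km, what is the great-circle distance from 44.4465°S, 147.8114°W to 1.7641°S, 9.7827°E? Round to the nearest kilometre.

14417 km

Δλ = 9.7827 − -147.8114 = 157.5941°.
Δφ = -1.7641 − -44.4465 = 42.6824°.
a = sin²(Δφ/2) + cos φ₁ · cos φ₂ · sin²(Δλ/2) = 0.819070.
c = 2·atan2(√a, √(1−a)) = 2.26288 rad → d = 6371·c ≈ 14416.79 km.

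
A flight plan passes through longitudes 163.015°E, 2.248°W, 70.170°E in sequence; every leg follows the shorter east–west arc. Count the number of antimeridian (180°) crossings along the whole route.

0

Leg 1: +163.015° → -2.248°, shortest Δλ = -165.263° (west) — does not cross 180°.
Leg 2: -2.248° → +70.170°, shortest Δλ = 72.418° (east) — does not cross 180°.
Total crossings: 0.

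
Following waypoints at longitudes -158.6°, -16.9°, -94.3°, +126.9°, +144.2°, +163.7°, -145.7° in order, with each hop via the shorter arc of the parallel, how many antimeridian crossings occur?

2

Leg 1: -158.6° → -16.9°, shortest Δλ = 141.7° (east) — does not cross 180°.
Leg 2: -16.9° → -94.3°, shortest Δλ = -77.4° (west) — does not cross 180°.
Leg 3: -94.3° → +126.9°, shortest Δλ = -138.8° (west) — crosses 180°.
Leg 4: +126.9° → +144.2°, shortest Δλ = 17.3° (east) — does not cross 180°.
Leg 5: +144.2° → +163.7°, shortest Δλ = 19.5° (east) — does not cross 180°.
Leg 6: +163.7° → -145.7°, shortest Δλ = 50.6° (east) — crosses 180°.
Total crossings: 2.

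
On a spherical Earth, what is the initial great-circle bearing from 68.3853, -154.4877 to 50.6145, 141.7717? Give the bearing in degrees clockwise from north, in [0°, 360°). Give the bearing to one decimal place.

272.4°

Δλ = 141.7717 − -154.4877 = 296.2594°; wrapped into (−180°, 180°]: -63.7406°.
θ = atan2( sin Δλ · cos φ₂ , cos φ₁ · sin φ₂ − sin φ₁ · cos φ₂ · cos Δλ )
  = atan2(-0.56905, 0.02371) = -87.615° → normalised to [0°, 360°): 272.385°.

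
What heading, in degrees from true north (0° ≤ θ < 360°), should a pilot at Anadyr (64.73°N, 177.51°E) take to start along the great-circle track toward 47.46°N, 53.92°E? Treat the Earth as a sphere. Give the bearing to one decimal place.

319.2°

Δλ = 53.92 − 177.51 = -123.59°.
θ = atan2( sin Δλ · cos φ₂ , cos φ₁ · sin φ₂ − sin φ₁ · cos φ₂ · cos Δλ )
  = atan2(-0.56321, 0.65279) = -40.787° → normalised to [0°, 360°): 319.213°.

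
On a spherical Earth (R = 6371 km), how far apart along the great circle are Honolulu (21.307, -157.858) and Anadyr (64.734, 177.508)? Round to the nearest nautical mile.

2784 nmi

Δλ = 177.508 − -157.858 = 335.366°; wrapped into (−180°, 180°]: -24.634°.
Δφ = 64.734 − 21.307 = 43.427°.
a = sin²(Δφ/2) + cos φ₁ · cos φ₂ · sin²(Δλ/2) = 0.154970.
c = 2·atan2(√a, √(1−a)) = 0.80922 rad → d = 6371·c ≈ 5155.56 km ≈ 2783.78 nmi.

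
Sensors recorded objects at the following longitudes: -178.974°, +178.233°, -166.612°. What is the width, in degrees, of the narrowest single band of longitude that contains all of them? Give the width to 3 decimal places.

Sort the longitudes: -178.974°, -166.612°, +178.233°.
Eastward gaps between consecutive values (wrapping around): 12.362°, 344.845°, 2.793°.
Largest gap = 344.845° ⇒ minimal covering band is its complement: 360° − 344.845° = 15.155°.
Band runs from +178.233° eastward to -166.612°, crossing the antimeridian.

15.155°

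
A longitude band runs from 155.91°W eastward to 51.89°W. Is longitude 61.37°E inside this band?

Band width going east from -155.91° to -51.89°: ((-51.89 − -155.91) mod 360) = 104.02°.
Offset of +61.37° east of the west edge: ((61.37 − -155.91) mod 360) = 217.28°.
217.28° > 104.02° ⇒ outside.

No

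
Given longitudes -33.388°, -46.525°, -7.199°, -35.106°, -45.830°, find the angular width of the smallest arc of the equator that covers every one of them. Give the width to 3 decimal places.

39.326°

Sort the longitudes: -46.525°, -45.830°, -35.106°, -33.388°, -7.199°.
Eastward gaps between consecutive values (wrapping around): 0.695°, 10.724°, 1.718°, 26.189°, 320.674°.
Largest gap = 320.674° ⇒ minimal covering band is its complement: 360° − 320.674° = 39.326°.
Band runs from -46.525° eastward to -7.199°.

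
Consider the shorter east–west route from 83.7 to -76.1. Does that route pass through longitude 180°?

Signed shortest Δλ = ((-76.1 − 83.7 + 180) mod 360) − 180 = -159.8°.
Going west by 159.8° from +83.7° reaches -76.1° without touching 180°.

No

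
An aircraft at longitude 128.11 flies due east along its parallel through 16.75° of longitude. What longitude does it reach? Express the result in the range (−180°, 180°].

+144.86°

Start at +128.11°; shift +16.75° → +144.86°.
+144.86° already lies in (−180°, 180°].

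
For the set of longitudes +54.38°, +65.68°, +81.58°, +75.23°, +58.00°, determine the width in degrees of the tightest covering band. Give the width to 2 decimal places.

Sort the longitudes: +54.38°, +58.00°, +65.68°, +75.23°, +81.58°.
Eastward gaps between consecutive values (wrapping around): 3.62°, 7.68°, 9.55°, 6.35°, 332.80°.
Largest gap = 332.80° ⇒ minimal covering band is its complement: 360° − 332.80° = 27.20°.
Band runs from +54.38° eastward to +81.58°.

27.20°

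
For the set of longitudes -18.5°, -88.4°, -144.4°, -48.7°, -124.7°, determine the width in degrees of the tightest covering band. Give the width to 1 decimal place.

Sort the longitudes: -144.4°, -124.7°, -88.4°, -48.7°, -18.5°.
Eastward gaps between consecutive values (wrapping around): 19.7°, 36.3°, 39.7°, 30.2°, 234.1°.
Largest gap = 234.1° ⇒ minimal covering band is its complement: 360° − 234.1° = 125.9°.
Band runs from -144.4° eastward to -18.5°.

125.9°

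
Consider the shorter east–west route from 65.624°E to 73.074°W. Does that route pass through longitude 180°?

Signed shortest Δλ = ((-73.074 − 65.624 + 180) mod 360) − 180 = -138.698°.
Going west by 138.698° from +65.624° reaches -73.074° without touching 180°.

No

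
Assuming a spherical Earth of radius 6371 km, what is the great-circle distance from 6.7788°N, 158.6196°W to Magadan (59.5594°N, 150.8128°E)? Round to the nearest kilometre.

Δλ = 150.8128 − -158.6196 = 309.4324°; wrapped into (−180°, 180°]: -50.5676°.
Δφ = 59.5594 − 6.7788 = 52.7806°.
a = sin²(Δφ/2) + cos φ₁ · cos φ₂ · sin²(Δλ/2) = 0.289340.
c = 2·atan2(√a, √(1−a)) = 1.13590 rad → d = 6371·c ≈ 7236.79 km.

7237 km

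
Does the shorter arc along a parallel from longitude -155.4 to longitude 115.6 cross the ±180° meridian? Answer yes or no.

Naïve |115.6 − -155.4| = 271.0° > 180°, so the shorter arc goes the other way round — across 180°.
Signed shortest Δλ = ((115.6 − -155.4 + 180) mod 360) − 180 = -89.0°.
Going west by 89.0° from -155.4° passes through 180° before reaching +115.6°.

Yes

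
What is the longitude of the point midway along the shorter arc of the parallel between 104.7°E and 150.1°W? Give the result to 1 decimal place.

157.3°E

Signed shortest Δλ from +104.7° to -150.1° is +105.2°.
Midpoint longitude = +104.7° + (+105.2°)/2 = +104.7° + 52.6° = +157.3°.
(The naïve average (+104.7 + -150.1)/2 = -22.7° is on the wrong side of the globe.)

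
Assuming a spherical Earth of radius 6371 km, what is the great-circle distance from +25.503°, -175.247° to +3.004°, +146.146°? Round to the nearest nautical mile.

Δλ = 146.146 − -175.247 = 321.393°; wrapped into (−180°, 180°]: -38.607°.
Δφ = 3.004 − 25.503 = -22.499°.
a = sin²(Δφ/2) + cos φ₁ · cos φ₂ · sin²(Δλ/2) = 0.136552.
c = 2·atan2(√a, √(1−a)) = 0.75700 rad → d = 6371·c ≈ 4822.87 km ≈ 2604.14 nmi.

2604 nmi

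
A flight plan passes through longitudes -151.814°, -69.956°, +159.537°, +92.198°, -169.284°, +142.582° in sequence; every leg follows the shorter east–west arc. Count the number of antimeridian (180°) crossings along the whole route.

Leg 1: -151.814° → -69.956°, shortest Δλ = 81.858° (east) — does not cross 180°.
Leg 2: -69.956° → +159.537°, shortest Δλ = -130.507° (west) — crosses 180°.
Leg 3: +159.537° → +92.198°, shortest Δλ = -67.339° (west) — does not cross 180°.
Leg 4: +92.198° → -169.284°, shortest Δλ = 98.518° (east) — crosses 180°.
Leg 5: -169.284° → +142.582°, shortest Δλ = -48.134° (west) — crosses 180°.
Total crossings: 3.

3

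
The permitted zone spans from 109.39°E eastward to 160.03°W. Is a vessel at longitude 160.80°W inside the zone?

Yes

Band width going east from +109.39° to -160.03°: ((-160.03 − 109.39) mod 360) = 90.58°.
Offset of -160.80° east of the west edge: ((-160.80 − 109.39) mod 360) = 89.81°.
89.81° ≤ 90.58° ⇒ inside.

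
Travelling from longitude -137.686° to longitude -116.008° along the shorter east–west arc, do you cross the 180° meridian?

Signed shortest Δλ = ((-116.008 − -137.686 + 180) mod 360) − 180 = 21.678°.
Going east by 21.678° from -137.686° reaches -116.008° without touching 180°.

No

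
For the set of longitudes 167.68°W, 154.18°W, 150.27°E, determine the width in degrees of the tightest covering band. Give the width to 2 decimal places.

55.55°

Sort the longitudes: -167.68°, -154.18°, +150.27°.
Eastward gaps between consecutive values (wrapping around): 13.50°, 304.45°, 42.05°.
Largest gap = 304.45° ⇒ minimal covering band is its complement: 360° − 304.45° = 55.55°.
Band runs from +150.27° eastward to -154.18°, crossing the antimeridian.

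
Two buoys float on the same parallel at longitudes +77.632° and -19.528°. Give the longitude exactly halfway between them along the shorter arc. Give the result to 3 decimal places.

Signed shortest Δλ from +77.632° to -19.528° is -97.160°.
Midpoint longitude = +77.632° + (-97.160°)/2 = +77.632° − 48.580° = +29.052°.

+29.052°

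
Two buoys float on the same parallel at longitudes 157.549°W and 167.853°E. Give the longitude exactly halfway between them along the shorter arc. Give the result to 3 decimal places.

174.848°W

Signed shortest Δλ from -157.549° to +167.853° is -34.598°.
Midpoint longitude = -157.549° + (-34.598°)/2 = -157.549° − 17.299° = -174.848°.
(The naïve average (-157.549 + +167.853)/2 = 5.152° is on the wrong side of the globe.)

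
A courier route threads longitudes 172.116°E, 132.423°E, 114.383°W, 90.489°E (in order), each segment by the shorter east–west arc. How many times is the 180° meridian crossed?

2

Leg 1: +172.116° → +132.423°, shortest Δλ = -39.693° (west) — does not cross 180°.
Leg 2: +132.423° → -114.383°, shortest Δλ = 113.194° (east) — crosses 180°.
Leg 3: -114.383° → +90.489°, shortest Δλ = -155.128° (west) — crosses 180°.
Total crossings: 2.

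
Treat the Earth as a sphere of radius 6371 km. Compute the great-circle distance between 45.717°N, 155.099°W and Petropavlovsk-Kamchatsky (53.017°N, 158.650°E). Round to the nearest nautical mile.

Δλ = 158.650 − -155.099 = 313.749°; wrapped into (−180°, 180°]: -46.251°.
Δφ = 53.017 − 45.717 = 7.300°.
a = sin²(Δφ/2) + cos φ₁ · cos φ₂ · sin²(Δλ/2) = 0.068841.
c = 2·atan2(√a, √(1−a)) = 0.53097 rad → d = 6371·c ≈ 3382.80 km ≈ 1826.56 nmi.

1827 nmi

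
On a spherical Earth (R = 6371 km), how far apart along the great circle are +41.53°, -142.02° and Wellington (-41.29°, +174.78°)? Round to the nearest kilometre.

Δλ = 174.78 − -142.02 = 316.80°; wrapped into (−180°, 180°]: -43.20°.
Δφ = -41.29 − 41.53 = -82.82°.
a = sin²(Δφ/2) + cos φ₁ · cos φ₂ · sin²(Δλ/2) = 0.513733.
c = 2·atan2(√a, √(1−a)) = 1.59827 rad → d = 6371·c ≈ 10182.55 km.

10183 km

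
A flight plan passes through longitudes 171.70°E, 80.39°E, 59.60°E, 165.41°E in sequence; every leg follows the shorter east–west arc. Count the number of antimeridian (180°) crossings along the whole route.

0

Leg 1: +171.70° → +80.39°, shortest Δλ = -91.31° (west) — does not cross 180°.
Leg 2: +80.39° → +59.60°, shortest Δλ = -20.79° (west) — does not cross 180°.
Leg 3: +59.60° → +165.41°, shortest Δλ = 105.81° (east) — does not cross 180°.
Total crossings: 0.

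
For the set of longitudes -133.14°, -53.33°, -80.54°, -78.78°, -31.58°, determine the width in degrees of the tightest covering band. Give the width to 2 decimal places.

101.56°

Sort the longitudes: -133.14°, -80.54°, -78.78°, -53.33°, -31.58°.
Eastward gaps between consecutive values (wrapping around): 52.60°, 1.76°, 25.45°, 21.75°, 258.44°.
Largest gap = 258.44° ⇒ minimal covering band is its complement: 360° − 258.44° = 101.56°.
Band runs from -133.14° eastward to -31.58°.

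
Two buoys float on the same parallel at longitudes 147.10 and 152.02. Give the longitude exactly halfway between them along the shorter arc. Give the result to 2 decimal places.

+149.56°

Signed shortest Δλ from +147.10° to +152.02° is +4.92°.
Midpoint longitude = +147.10° + (+4.92°)/2 = +147.10° + 2.46° = +149.56°.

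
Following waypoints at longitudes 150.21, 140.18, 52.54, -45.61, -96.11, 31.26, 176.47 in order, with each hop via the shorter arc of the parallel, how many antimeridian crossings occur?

0

Leg 1: +150.21° → +140.18°, shortest Δλ = -10.03° (west) — does not cross 180°.
Leg 2: +140.18° → +52.54°, shortest Δλ = -87.64° (west) — does not cross 180°.
Leg 3: +52.54° → -45.61°, shortest Δλ = -98.15° (west) — does not cross 180°.
Leg 4: -45.61° → -96.11°, shortest Δλ = -50.5° (west) — does not cross 180°.
Leg 5: -96.11° → +31.26°, shortest Δλ = 127.37° (east) — does not cross 180°.
Leg 6: +31.26° → +176.47°, shortest Δλ = 145.21° (east) — does not cross 180°.
Total crossings: 0.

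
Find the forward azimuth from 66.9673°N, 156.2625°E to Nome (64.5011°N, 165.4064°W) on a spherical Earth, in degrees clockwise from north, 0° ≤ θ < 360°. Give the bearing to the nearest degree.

Δλ = -165.4064 − 156.2625 = -321.6689°; wrapped into (−180°, 180°]: 38.3311°.
θ = atan2( sin Δλ · cos φ₂ , cos φ₁ · sin φ₂ − sin φ₁ · cos φ₂ · cos Δλ )
  = atan2(0.26699, 0.04237) = 80.983° → normalised to [0°, 360°): 80.983°.

81°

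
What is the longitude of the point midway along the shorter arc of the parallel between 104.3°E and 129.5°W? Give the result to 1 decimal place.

Signed shortest Δλ from +104.3° to -129.5° is +126.2°.
Midpoint longitude = +104.3° + (+126.2°)/2 = +104.3° + 63.1° = +167.4°.
(The naïve average (+104.3 + -129.5)/2 = -12.6° is on the wrong side of the globe.)

167.4°E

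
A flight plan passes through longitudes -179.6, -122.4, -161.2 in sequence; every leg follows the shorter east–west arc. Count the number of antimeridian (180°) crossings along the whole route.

0

Leg 1: -179.6° → -122.4°, shortest Δλ = 57.2° (east) — does not cross 180°.
Leg 2: -122.4° → -161.2°, shortest Δλ = -38.8° (west) — does not cross 180°.
Total crossings: 0.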